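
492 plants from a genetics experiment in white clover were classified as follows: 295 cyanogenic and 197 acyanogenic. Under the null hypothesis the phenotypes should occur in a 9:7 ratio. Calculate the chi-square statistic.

2.751

Total ratio parts = 16. Expected numbers out of 492:
  cyanogenic: 492 × 9/16 = 276.75
  acyanogenic: 492 × 7/16 = 215.25
χ² = Σ (O − E)² / E
  cyanogenic: (295 − 276.75)² / 276.75 = 1.2035
  acyanogenic: (197 − 215.25)² / 215.25 = 1.5473
χ² = 1.2035 + 1.5473 = 2.7508 ≈ 2.751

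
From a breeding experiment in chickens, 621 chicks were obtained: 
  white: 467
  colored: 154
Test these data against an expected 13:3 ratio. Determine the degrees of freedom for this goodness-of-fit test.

A goodness-of-fit test with 2 phenotype classes has df = 2 − 1 = 1.

1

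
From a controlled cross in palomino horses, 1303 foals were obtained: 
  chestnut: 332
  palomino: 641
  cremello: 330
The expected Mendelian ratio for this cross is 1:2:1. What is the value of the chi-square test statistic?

Total ratio parts = 4. Expected numbers out of 1303:
  chestnut: 1303 × 1/4 = 325.75
  palomino: 1303 × 2/4 = 651.5
  cremello: 1303 × 1/4 = 325.75
χ² = Σ (O − E)² / E
  chestnut: (332 − 325.75)² / 325.75 = 0.1199
  palomino: (641 − 651.5)² / 651.5 = 0.1692
  cremello: (330 − 325.75)² / 325.75 = 0.0554
χ² = 0.1199 + 0.1692 + 0.0554 = 0.3445 ≈ 0.345

0.345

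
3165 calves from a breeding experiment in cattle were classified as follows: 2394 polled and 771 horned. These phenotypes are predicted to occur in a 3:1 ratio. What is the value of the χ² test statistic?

0.691

Under the 3:1 hypothesis (Σ ratio = 4, N = 3165):
  polled: 3165 × 3/4 = 2373.75
  horned: 3165 × 1/4 = 791.25
χ² = Σ (O − E)² / E
  polled: (2394 − 2373.75)² / 2373.75 = 0.1727
  horned: (771 − 791.25)² / 791.25 = 0.5182
χ² = 0.1727 + 0.5182 = 0.6909 ≈ 0.691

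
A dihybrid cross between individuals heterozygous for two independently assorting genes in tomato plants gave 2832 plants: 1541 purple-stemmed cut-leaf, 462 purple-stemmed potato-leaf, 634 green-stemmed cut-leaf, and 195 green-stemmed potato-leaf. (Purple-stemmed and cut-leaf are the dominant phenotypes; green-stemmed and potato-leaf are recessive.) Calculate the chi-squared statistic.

A dihybrid F₂ with independent assortment and complete dominance at both loci gives a 9:3:3:1 phenotypic ratio.
Under the 9:3:3:1 hypothesis (Σ ratio = 16, N = 2832):
  purple-stemmed cut-leaf: 2832 × 9/16 = 1593
  purple-stemmed potato-leaf: 2832 × 3/16 = 531
  green-stemmed cut-leaf: 2832 × 3/16 = 531
  green-stemmed potato-leaf: 2832 × 1/16 = 177
χ² = Σ (O − E)² / E
  purple-stemmed cut-leaf: (1541 − 1593)² / 1593 = 1.6974
  purple-stemmed potato-leaf: (462 − 531)² / 531 = 8.9661
  green-stemmed cut-leaf: (634 − 531)² / 531 = 19.9793
  green-stemmed potato-leaf: (195 − 177)² / 177 = 1.8305
χ² = 1.6974 + 8.9661 + 19.9793 + 1.8305 = 32.4733 ≈ 32.473

32.473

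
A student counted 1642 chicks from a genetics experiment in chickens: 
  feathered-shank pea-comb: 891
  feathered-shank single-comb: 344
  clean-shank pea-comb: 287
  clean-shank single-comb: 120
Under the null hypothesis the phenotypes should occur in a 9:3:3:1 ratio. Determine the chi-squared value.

9.748

Under the 9:3:3:1 hypothesis (Σ ratio = 16, N = 1642):
  feathered-shank pea-comb: 1642 × 9/16 = 923.625
  feathered-shank single-comb: 1642 × 3/16 = 307.875
  clean-shank pea-comb: 1642 × 3/16 = 307.875
  clean-shank single-comb: 1642 × 1/16 = 102.625
χ² = Σ (O − E)² / E
  feathered-shank pea-comb: (891 − 923.625)² / 923.625 = 1.1524
  feathered-shank single-comb: (344 − 307.875)² / 307.875 = 4.2388
  clean-shank pea-comb: (287 − 307.875)² / 307.875 = 1.4154
  clean-shank single-comb: (120 − 102.625)² / 102.625 = 2.9417
χ² = 1.1524 + 4.2388 + 1.4154 + 2.9417 = 9.7483 ≈ 9.748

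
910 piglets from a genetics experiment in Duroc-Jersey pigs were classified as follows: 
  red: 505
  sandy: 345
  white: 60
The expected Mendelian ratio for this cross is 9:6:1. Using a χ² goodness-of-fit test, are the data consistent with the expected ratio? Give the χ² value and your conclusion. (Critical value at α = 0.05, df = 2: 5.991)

Total ratio parts = 16. Expected numbers out of 910:
  red: 910 × 9/16 = 511.875
  sandy: 910 × 6/16 = 341.25
  white: 910 × 1/16 = 56.875
χ² = Σ (O − E)² / E
  red: (505 − 511.875)² / 511.875 = 0.0923
  sandy: (345 − 341.25)² / 341.25 = 0.0412
  white: (60 − 56.875)² / 56.875 = 0.1717
χ² = 0.0923 + 0.0412 + 0.1717 = 0.3052 ≈ 0.305
Degrees of freedom = 3 − 1 = 2; critical value at α = 0.05 is 5.991.
Since 0.305 < 5.991, we fail to reject the null hypothesis — the data are consistent with the 9:6:1 ratio.

0.305; consistent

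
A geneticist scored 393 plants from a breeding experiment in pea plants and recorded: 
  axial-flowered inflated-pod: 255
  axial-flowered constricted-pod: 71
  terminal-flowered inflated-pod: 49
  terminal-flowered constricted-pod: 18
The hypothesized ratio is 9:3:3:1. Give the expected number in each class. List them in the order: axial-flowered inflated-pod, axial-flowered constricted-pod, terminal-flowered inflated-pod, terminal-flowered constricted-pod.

221.0625, 73.6875, 73.6875, 24.5625

Total ratio parts = 16. Expected numbers out of 393:
  axial-flowered inflated-pod: 393 × 9/16 = 221.0625
  axial-flowered constricted-pod: 393 × 3/16 = 73.6875
  terminal-flowered inflated-pod: 393 × 3/16 = 73.6875
  terminal-flowered constricted-pod: 393 × 1/16 = 24.5625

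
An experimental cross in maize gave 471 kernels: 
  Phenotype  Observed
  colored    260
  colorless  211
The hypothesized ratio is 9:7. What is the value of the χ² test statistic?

0.210

Under the 9:7 hypothesis (Σ ratio = 16, N = 471):
  colored: 471 × 9/16 = 264.9375
  colorless: 471 × 7/16 = 206.0625
χ² = Σ (O − E)² / E
  colored: (260 − 264.9375)² / 264.9375 = 0.0920
  colorless: (211 − 206.0625)² / 206.0625 = 0.1183
χ² = 0.0920 + 0.1183 = 0.2103 ≈ 0.210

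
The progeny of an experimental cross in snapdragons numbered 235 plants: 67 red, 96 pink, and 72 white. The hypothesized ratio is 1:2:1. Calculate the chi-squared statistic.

8.081

Total ratio parts = 4. Expected numbers out of 235:
  red: 235 × 1/4 = 58.75
  pink: 235 × 2/4 = 117.5
  white: 235 × 1/4 = 58.75
χ² = Σ (O − E)² / E
  red: (67 − 58.75)² / 58.75 = 1.1585
  pink: (96 − 117.5)² / 117.5 = 3.9340
  white: (72 − 58.75)² / 58.75 = 2.9883
χ² = 1.1585 + 3.9340 + 2.9883 = 8.0808 ≈ 8.081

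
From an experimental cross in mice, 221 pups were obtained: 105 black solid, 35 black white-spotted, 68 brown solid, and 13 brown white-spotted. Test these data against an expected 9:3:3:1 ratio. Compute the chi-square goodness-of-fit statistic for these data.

The 9:3:3:1 ratio has 16 parts, so with N = 221 the expected counts are:
  black solid: 221 × 9/16 = 124.3125
  black white-spotted: 221 × 3/16 = 41.4375
  brown solid: 221 × 3/16 = 41.4375
  brown white-spotted: 221 × 1/16 = 13.8125
χ² = Σ (O − E)² / E
  black solid: (105 − 124.3125)² / 124.3125 = 3.0003
  black white-spotted: (35 − 41.4375)² / 41.4375 = 1.0001
  brown solid: (68 − 41.4375)² / 41.4375 = 17.0272
  brown white-spotted: (13 − 13.8125)² / 13.8125 = 0.0478
χ² = 3.0003 + 1.0001 + 17.0272 + 0.0478 = 21.0754 ≈ 21.075

21.075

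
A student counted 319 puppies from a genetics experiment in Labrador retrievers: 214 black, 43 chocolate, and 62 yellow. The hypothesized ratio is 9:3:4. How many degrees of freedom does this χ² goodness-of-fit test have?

A goodness-of-fit test with 3 phenotype classes has df = 3 − 1 = 2.

2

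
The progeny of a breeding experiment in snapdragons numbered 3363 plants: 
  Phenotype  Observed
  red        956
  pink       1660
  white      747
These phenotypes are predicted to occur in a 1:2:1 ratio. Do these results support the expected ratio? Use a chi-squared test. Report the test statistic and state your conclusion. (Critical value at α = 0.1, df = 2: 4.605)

26.527; not consistent

Expected counts for N = 3363 under a 1:2:1 ratio (total parts = 4):
  red: 3363 × 1/4 = 840.75
  pink: 3363 × 2/4 = 1681.5
  white: 3363 × 1/4 = 840.75
χ² = Σ (O − E)² / E
  red: (956 − 840.75)² / 840.75 = 15.7985
  pink: (1660 − 1681.5)² / 1681.5 = 0.2749
  white: (747 − 840.75)² / 840.75 = 10.4538
χ² = 15.7985 + 0.2749 + 10.4538 = 26.5272 ≈ 26.527
Degrees of freedom = 3 − 1 = 2; critical value at α = 0.1 is 4.605.
Since 26.527 > 4.605, we reject the null hypothesis — the data do not fit the 1:2:1 ratio.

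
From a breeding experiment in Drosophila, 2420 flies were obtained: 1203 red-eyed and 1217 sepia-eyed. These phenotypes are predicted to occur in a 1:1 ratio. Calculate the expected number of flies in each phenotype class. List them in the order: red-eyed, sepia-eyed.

Total ratio parts = 2. Expected numbers out of 2420:
  red-eyed: 2420 × 1/2 = 1210
  sepia-eyed: 2420 × 1/2 = 1210

1210, 1210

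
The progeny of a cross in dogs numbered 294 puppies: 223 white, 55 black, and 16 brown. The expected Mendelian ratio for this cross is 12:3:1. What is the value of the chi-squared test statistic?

Total ratio parts = 16. Expected numbers out of 294:
  white: 294 × 12/16 = 220.5
  black: 294 × 3/16 = 55.125
  brown: 294 × 1/16 = 18.375
χ² = Σ (O − E)² / E
  white: (223 − 220.5)² / 220.5 = 0.0283
  black: (55 − 55.125)² / 55.125 = 0.0003
  brown: (16 − 18.375)² / 18.375 = 0.3070
χ² = 0.0283 + 0.0003 + 0.3070 = 0.3356 ≈ 0.336

0.336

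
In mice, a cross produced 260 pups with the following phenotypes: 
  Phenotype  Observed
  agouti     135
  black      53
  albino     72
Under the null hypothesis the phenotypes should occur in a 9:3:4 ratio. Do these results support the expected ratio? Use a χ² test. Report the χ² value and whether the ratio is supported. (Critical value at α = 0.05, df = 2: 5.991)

The 9:3:4 ratio has 16 parts, so with N = 260 the expected counts are:
  agouti: 260 × 9/16 = 146.25
  black: 260 × 3/16 = 48.75
  albino: 260 × 4/16 = 65
χ² = Σ (O − E)² / E
  agouti: (135 − 146.25)² / 146.25 = 0.8654
  black: (53 − 48.75)² / 48.75 = 0.3705
  albino: (72 − 65)² / 65 = 0.7538
χ² = 0.8654 + 0.3705 + 0.7538 = 1.9897 ≈ 1.990
Degrees of freedom = 3 − 1 = 2; critical value at α = 0.05 is 5.991.
Since 1.990 < 5.991, we fail to reject the null hypothesis — the data are consistent with the 9:3:4 ratio.

1.990; consistent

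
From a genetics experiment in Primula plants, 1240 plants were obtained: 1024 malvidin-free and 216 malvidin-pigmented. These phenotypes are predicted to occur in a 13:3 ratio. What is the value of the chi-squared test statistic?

1.441

The 13:3 ratio has 16 parts, so with N = 1240 the expected counts are:
  malvidin-free: 1240 × 13/16 = 1007.5
  malvidin-pigmented: 1240 × 3/16 = 232.5
χ² = Σ (O − E)² / E
  malvidin-free: (1024 − 1007.5)² / 1007.5 = 0.2702
  malvidin-pigmented: (216 − 232.5)² / 232.5 = 1.1710
χ² = 0.2702 + 1.1710 = 1.4412 ≈ 1.441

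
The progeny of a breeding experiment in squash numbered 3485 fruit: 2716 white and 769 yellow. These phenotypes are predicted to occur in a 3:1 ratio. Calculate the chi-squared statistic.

Under the 3:1 hypothesis (Σ ratio = 4, N = 3485):
  white: 3485 × 3/4 = 2613.75
  yellow: 3485 × 1/4 = 871.25
χ² = Σ (O − E)² / E
  white: (2716 − 2613.75)² / 2613.75 = 4.0000
  yellow: (769 − 871.25)² / 871.25 = 12.0001
χ² = 4.0000 + 12.0001 = 16.0001 ≈ 16.000

16.000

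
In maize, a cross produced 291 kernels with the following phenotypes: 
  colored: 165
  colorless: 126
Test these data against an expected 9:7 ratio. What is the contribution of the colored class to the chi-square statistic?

Under the 9:7 hypothesis (Σ ratio = 16, N = 291):
  colored: 291 × 9/16 = 163.6875
  colorless: 291 × 7/16 = 127.3125
Contribution of colored: (165 − 163.6875)² / 163.6875 = 0.0105

0.011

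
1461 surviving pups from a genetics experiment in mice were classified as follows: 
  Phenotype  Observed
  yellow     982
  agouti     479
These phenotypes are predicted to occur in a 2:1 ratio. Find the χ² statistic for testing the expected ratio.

0.197

Under the 2:1 hypothesis (Σ ratio = 3, N = 1461):
  yellow: 1461 × 2/3 = 974
  agouti: 1461 × 1/3 = 487
χ² = Σ (O − E)² / E
  yellow: (982 − 974)² / 974 = 0.0657
  agouti: (479 − 487)² / 487 = 0.1314
χ² = 0.0657 + 0.1314 = 0.1971 ≈ 0.197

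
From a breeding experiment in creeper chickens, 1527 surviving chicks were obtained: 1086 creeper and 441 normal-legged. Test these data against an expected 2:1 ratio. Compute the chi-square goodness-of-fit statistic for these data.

13.627

The 2:1 ratio has 3 parts, so with N = 1527 the expected counts are:
  creeper: 1527 × 2/3 = 1018
  normal-legged: 1527 × 1/3 = 509
χ² = Σ (O − E)² / E
  creeper: (1086 − 1018)² / 1018 = 4.5422
  normal-legged: (441 − 509)² / 509 = 9.0845
χ² = 4.5422 + 9.0845 = 13.6267 ≈ 13.627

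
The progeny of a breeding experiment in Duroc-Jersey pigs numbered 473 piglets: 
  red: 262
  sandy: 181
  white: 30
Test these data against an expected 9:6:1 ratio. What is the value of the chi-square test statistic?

0.143

The 9:6:1 ratio has 16 parts, so with N = 473 the expected counts are:
  red: 473 × 9/16 = 266.0625
  sandy: 473 × 6/16 = 177.375
  white: 473 × 1/16 = 29.5625
χ² = Σ (O − E)² / E
  red: (262 − 266.0625)² / 266.0625 = 0.0620
  sandy: (181 − 177.375)² / 177.375 = 0.0741
  white: (30 − 29.5625)² / 29.5625 = 0.0065
χ² = 0.0620 + 0.0741 + 0.0065 = 0.1426 ≈ 0.143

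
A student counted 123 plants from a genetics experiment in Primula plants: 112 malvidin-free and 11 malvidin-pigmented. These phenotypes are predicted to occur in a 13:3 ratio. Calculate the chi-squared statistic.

Total ratio parts = 16. Expected numbers out of 123:
  malvidin-free: 123 × 13/16 = 99.9375
  malvidin-pigmented: 123 × 3/16 = 23.0625
χ² = Σ (O − E)² / E
  malvidin-free: (112 − 99.9375)² / 99.9375 = 1.4559
  malvidin-pigmented: (11 − 23.0625)² / 23.0625 = 6.3091
χ² = 1.4559 + 6.3091 = 7.765

7.765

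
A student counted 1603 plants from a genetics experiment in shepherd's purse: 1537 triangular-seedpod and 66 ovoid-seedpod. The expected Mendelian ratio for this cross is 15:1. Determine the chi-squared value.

12.444

Under the 15:1 hypothesis (Σ ratio = 16, N = 1603):
  triangular-seedpod: 1603 × 15/16 = 1502.8125
  ovoid-seedpod: 1603 × 1/16 = 100.1875
χ² = Σ (O − E)² / E
  triangular-seedpod: (1537 − 1502.8125)² / 1502.8125 = 0.7777
  ovoid-seedpod: (66 − 100.1875)² / 100.1875 = 11.6660
χ² = 0.7777 + 11.6660 = 12.4437 ≈ 12.444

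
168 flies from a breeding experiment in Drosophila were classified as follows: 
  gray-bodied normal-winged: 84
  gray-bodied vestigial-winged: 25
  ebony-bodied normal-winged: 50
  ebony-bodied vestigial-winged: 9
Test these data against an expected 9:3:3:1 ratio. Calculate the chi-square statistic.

13.587

Under the 9:3:3:1 hypothesis (Σ ratio = 16, N = 168):
  gray-bodied normal-winged: 168 × 9/16 = 94.5
  gray-bodied vestigial-winged: 168 × 3/16 = 31.5
  ebony-bodied normal-winged: 168 × 3/16 = 31.5
  ebony-bodied vestigial-winged: 168 × 1/16 = 10.5
χ² = Σ (O − E)² / E
  gray-bodied normal-winged: (84 − 94.5)² / 94.5 = 1.1667
  gray-bodied vestigial-winged: (25 − 31.5)² / 31.5 = 1.3413
  ebony-bodied normal-winged: (50 − 31.5)² / 31.5 = 10.8651
  ebony-bodied vestigial-winged: (9 − 10.5)² / 10.5 = 0.2143
χ² = 1.1667 + 1.3413 + 10.8651 + 0.2143 = 13.5874 ≈ 13.587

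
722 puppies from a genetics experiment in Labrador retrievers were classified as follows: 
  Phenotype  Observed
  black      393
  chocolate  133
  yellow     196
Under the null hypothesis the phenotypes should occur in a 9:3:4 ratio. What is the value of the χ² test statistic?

Under the 9:3:4 hypothesis (Σ ratio = 16, N = 722):
  black: 722 × 9/16 = 406.125
  chocolate: 722 × 3/16 = 135.375
  yellow: 722 × 4/16 = 180.5
χ² = Σ (O − E)² / E
  black: (393 − 406.125)² / 406.125 = 0.4242
  chocolate: (133 − 135.375)² / 135.375 = 0.0417
  yellow: (196 − 180.5)² / 180.5 = 1.3310
χ² = 0.4242 + 0.0417 + 1.3310 = 1.7969 ≈ 1.797

1.797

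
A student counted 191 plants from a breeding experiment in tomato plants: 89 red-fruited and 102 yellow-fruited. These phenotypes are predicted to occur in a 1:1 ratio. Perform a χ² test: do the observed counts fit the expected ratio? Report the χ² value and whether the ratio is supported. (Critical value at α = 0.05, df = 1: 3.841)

0.885; consistent

Expected counts for N = 191 under a 1:1 ratio (total parts = 2):
  red-fruited: 191 × 1/2 = 95.5
  yellow-fruited: 191 × 1/2 = 95.5
χ² = Σ (O − E)² / E
  red-fruited: (89 − 95.5)² / 95.5 = 0.4424
  yellow-fruited: (102 − 95.5)² / 95.5 = 0.4424
χ² = 0.4424 + 0.4424 = 0.8848 ≈ 0.885
Degrees of freedom = 2 − 1 = 1; critical value at α = 0.05 is 3.841.
Since 0.885 < 3.841, we fail to reject the null hypothesis — the data are consistent with the 1:1 ratio.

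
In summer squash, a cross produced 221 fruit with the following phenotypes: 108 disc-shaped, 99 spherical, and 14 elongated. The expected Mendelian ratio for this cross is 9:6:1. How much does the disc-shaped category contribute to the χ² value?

Under the 9:6:1 hypothesis (Σ ratio = 16, N = 221):
  disc-shaped: 221 × 9/16 = 124.3125
  spherical: 221 × 6/16 = 82.875
  elongated: 221 × 1/16 = 13.8125
Contribution of disc-shaped: (108 − 124.3125)² / 124.3125 = 2.1406

2.141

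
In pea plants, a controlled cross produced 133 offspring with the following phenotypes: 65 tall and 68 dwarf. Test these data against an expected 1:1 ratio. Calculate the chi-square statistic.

0.068

Expected counts for N = 133 under a 1:1 ratio (total parts = 2):
  tall: 133 × 1/2 = 66.5
  dwarf: 133 × 1/2 = 66.5
χ² = Σ (O − E)² / E
  tall: (65 − 66.5)² / 66.5 = 0.0338
  dwarf: (68 − 66.5)² / 66.5 = 0.0338
χ² = 0.0338 + 0.0338 = 0.0676 ≈ 0.068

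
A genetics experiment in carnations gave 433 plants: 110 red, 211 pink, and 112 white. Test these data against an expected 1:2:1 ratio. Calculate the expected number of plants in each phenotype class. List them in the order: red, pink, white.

108.25, 216.5, 108.25

Total ratio parts = 4. Expected numbers out of 433:
  red: 433 × 1/4 = 108.25
  pink: 433 × 2/4 = 216.5
  white: 433 × 1/4 = 108.25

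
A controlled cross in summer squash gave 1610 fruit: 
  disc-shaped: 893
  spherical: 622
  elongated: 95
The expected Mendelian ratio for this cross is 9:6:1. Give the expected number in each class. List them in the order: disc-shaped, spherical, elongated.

905.625, 603.75, 100.625

Expected counts for N = 1610 under a 9:6:1 ratio (total parts = 16):
  disc-shaped: 1610 × 9/16 = 905.625
  spherical: 1610 × 6/16 = 603.75
  elongated: 1610 × 1/16 = 100.625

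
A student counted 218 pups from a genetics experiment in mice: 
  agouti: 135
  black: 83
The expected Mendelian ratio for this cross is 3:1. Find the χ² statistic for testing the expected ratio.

Total ratio parts = 4. Expected numbers out of 218:
  agouti: 218 × 3/4 = 163.5
  black: 218 × 1/4 = 54.5
χ² = Σ (O − E)² / E
  agouti: (135 − 163.5)² / 163.5 = 4.9679
  black: (83 − 54.5)² / 54.5 = 14.9037
χ² = 4.9679 + 14.9037 = 19.8716 ≈ 19.872

19.872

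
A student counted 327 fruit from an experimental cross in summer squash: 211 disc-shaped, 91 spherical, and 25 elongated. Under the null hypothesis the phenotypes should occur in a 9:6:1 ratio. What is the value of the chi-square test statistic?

The 9:6:1 ratio has 16 parts, so with N = 327 the expected counts are:
  disc-shaped: 327 × 9/16 = 183.9375
  spherical: 327 × 6/16 = 122.625
  elongated: 327 × 1/16 = 20.4375
χ² = Σ (O − E)² / E
  disc-shaped: (211 − 183.9375)² / 183.9375 = 3.9817
  spherical: (91 − 122.625)² / 122.625 = 8.1561
  elongated: (25 − 20.4375)² / 20.4375 = 1.0185
χ² = 3.9817 + 8.1561 + 1.0185 = 13.1563 ≈ 13.156

13.156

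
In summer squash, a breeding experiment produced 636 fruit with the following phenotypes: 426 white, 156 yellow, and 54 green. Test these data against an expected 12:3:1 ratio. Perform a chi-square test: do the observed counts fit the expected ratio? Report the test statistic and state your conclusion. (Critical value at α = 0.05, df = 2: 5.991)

Total ratio parts = 16. Expected numbers out of 636:
  white: 636 × 12/16 = 477
  yellow: 636 × 3/16 = 119.25
  green: 636 × 1/16 = 39.75
χ² = Σ (O − E)² / E
  white: (426 − 477)² / 477 = 5.4528
  yellow: (156 − 119.25)² / 119.25 = 11.3255
  green: (54 − 39.75)² / 39.75 = 5.1085
χ² = 5.4528 + 11.3255 + 5.1085 = 21.8868 ≈ 21.887
Degrees of freedom = 3 − 1 = 2; critical value at α = 0.05 is 5.991.
Since 21.887 > 5.991, we reject the null hypothesis — the data do not fit the 12:3:1 ratio.

21.887; not consistent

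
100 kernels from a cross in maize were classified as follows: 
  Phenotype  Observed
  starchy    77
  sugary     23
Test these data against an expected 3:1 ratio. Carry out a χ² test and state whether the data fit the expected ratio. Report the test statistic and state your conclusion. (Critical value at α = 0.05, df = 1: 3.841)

0.213; consistent

Total ratio parts = 4. Expected numbers out of 100:
  starchy: 100 × 3/4 = 75
  sugary: 100 × 1/4 = 25
χ² = Σ (O − E)² / E
  starchy: (77 − 75)² / 75 = 0.0533
  sugary: (23 − 25)² / 25 = 0.1600
χ² = 0.0533 + 0.1600 = 0.2133 ≈ 0.213
Degrees of freedom = 2 − 1 = 1; critical value at α = 0.05 is 3.841.
Since 0.213 < 3.841, we fail to reject the null hypothesis — the data are consistent with the 3:1 ratio.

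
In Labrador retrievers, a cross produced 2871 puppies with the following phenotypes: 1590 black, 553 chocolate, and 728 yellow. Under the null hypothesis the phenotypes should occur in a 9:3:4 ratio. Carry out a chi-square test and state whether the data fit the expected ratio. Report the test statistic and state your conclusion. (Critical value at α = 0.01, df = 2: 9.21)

The 9:3:4 ratio has 16 parts, so with N = 2871 the expected counts are:
  black: 2871 × 9/16 = 1614.9375
  chocolate: 2871 × 3/16 = 538.3125
  yellow: 2871 × 4/16 = 717.75
χ² = Σ (O − E)² / E
  black: (1590 − 1614.9375)² / 1614.9375 = 0.3851
  chocolate: (553 − 538.3125)² / 538.3125 = 0.4007
  yellow: (728 − 717.75)² / 717.75 = 0.1464
χ² = 0.3851 + 0.4007 + 0.1464 = 0.9322 ≈ 0.932
Degrees of freedom = 3 − 1 = 2; critical value at α = 0.01 is 9.21.
Since 0.932 < 9.21, we fail to reject the null hypothesis — the data are consistent with the 9:3:4 ratio.

0.932; consistent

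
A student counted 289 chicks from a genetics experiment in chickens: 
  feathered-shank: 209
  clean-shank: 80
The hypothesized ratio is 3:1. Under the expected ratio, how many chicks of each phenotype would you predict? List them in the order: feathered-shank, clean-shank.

216.75, 72.25

The 3:1 ratio has 4 parts, so with N = 289 the expected counts are:
  feathered-shank: 289 × 3/4 = 216.75
  clean-shank: 289 × 1/4 = 72.25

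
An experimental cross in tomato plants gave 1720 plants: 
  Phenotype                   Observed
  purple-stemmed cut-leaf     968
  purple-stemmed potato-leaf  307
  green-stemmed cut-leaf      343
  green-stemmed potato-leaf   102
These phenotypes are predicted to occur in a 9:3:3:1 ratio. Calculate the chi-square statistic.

2.330

The 9:3:3:1 ratio has 16 parts, so with N = 1720 the expected counts are:
  purple-stemmed cut-leaf: 1720 × 9/16 = 967.5
  purple-stemmed potato-leaf: 1720 × 3/16 = 322.5
  green-stemmed cut-leaf: 1720 × 3/16 = 322.5
  green-stemmed potato-leaf: 1720 × 1/16 = 107.5
χ² = Σ (O − E)² / E
  purple-stemmed cut-leaf: (968 − 967.5)² / 967.5 = 0.0003
  purple-stemmed potato-leaf: (307 − 322.5)² / 322.5 = 0.7450
  green-stemmed cut-leaf: (343 − 322.5)² / 322.5 = 1.3031
  green-stemmed potato-leaf: (102 − 107.5)² / 107.5 = 0.2814
χ² = 0.0003 + 0.7450 + 1.3031 + 0.2814 = 2.3298 ≈ 2.330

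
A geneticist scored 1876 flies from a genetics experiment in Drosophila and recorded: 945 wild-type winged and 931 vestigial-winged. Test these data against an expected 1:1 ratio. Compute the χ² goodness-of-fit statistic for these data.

Total ratio parts = 2. Expected numbers out of 1876:
  wild-type winged: 1876 × 1/2 = 938
  vestigial-winged: 1876 × 1/2 = 938
χ² = Σ (O − E)² / E
  wild-type winged: (945 − 938)² / 938 = 0.0522
  vestigial-winged: (931 − 938)² / 938 = 0.0522
χ² = 0.0522 + 0.0522 = 0.1044 ≈ 0.104

0.104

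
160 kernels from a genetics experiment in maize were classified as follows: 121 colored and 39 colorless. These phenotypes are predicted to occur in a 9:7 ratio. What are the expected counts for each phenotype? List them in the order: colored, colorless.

Under the 9:7 hypothesis (Σ ratio = 16, N = 160):
  colored: 160 × 9/16 = 90
  colorless: 160 × 7/16 = 70

90, 70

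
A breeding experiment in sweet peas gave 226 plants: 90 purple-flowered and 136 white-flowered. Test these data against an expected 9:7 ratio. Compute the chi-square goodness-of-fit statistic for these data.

24.781

Expected counts for N = 226 under a 9:7 ratio (total parts = 16):
  purple-flowered: 226 × 9/16 = 127.125
  white-flowered: 226 × 7/16 = 98.875
χ² = Σ (O − E)² / E
  purple-flowered: (90 − 127.125)² / 127.125 = 10.8418
  white-flowered: (136 − 98.875)² / 98.875 = 13.9395
χ² = 10.8418 + 13.9395 = 24.7813 ≈ 24.781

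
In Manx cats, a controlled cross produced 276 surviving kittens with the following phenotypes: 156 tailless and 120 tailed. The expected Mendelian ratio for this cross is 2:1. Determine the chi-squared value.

12.783

Under the 2:1 hypothesis (Σ ratio = 3, N = 276):
  tailless: 276 × 2/3 = 184
  tailed: 276 × 1/3 = 92
χ² = Σ (O − E)² / E
  tailless: (156 − 184)² / 184 = 4.2609
  tailed: (120 − 92)² / 92 = 8.5217
χ² = 4.2609 + 8.5217 = 12.7826 ≈ 12.783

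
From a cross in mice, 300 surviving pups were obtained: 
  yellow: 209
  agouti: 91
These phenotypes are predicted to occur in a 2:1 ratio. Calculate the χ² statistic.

1.215

Total ratio parts = 3. Expected numbers out of 300:
  yellow: 300 × 2/3 = 200
  agouti: 300 × 1/3 = 100
χ² = Σ (O − E)² / E
  yellow: (209 − 200)² / 200 = 0.4050
  agouti: (91 − 100)² / 100 = 0.8100
χ² = 0.4050 + 0.8100 = 1.215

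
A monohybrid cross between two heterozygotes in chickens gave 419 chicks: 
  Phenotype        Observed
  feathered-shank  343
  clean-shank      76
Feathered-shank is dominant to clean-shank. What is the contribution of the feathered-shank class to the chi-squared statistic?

For a monohybrid cross between heterozygotes with complete dominance, the expected phenotypic ratio is 3:1.
The 3:1 ratio has 4 parts, so with N = 419 the expected counts are:
  feathered-shank: 419 × 3/4 = 314.25
  clean-shank: 419 × 1/4 = 104.75
Contribution of feathered-shank: (343 − 314.25)² / 314.25 = 2.6303

2.630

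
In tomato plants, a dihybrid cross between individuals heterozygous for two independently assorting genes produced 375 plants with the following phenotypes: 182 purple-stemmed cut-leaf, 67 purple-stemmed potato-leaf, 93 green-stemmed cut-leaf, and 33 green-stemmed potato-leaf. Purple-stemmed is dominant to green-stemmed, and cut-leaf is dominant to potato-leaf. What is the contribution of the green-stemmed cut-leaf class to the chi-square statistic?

A dihybrid F₂ with independent assortment and complete dominance at both loci gives a 9:3:3:1 phenotypic ratio.
Under the 9:3:3:1 hypothesis (Σ ratio = 16, N = 375):
  purple-stemmed cut-leaf: 375 × 9/16 = 210.9375
  purple-stemmed potato-leaf: 375 × 3/16 = 70.3125
  green-stemmed cut-leaf: 375 × 3/16 = 70.3125
  green-stemmed potato-leaf: 375 × 1/16 = 23.4375
Contribution of green-stemmed cut-leaf: (93 − 70.3125)² / 70.3125 = 7.3205

7.321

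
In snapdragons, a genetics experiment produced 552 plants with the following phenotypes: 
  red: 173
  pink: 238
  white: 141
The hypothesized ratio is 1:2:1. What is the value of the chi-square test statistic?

Total ratio parts = 4. Expected numbers out of 552:
  red: 552 × 1/4 = 138
  pink: 552 × 2/4 = 276
  white: 552 × 1/4 = 138
χ² = Σ (O − E)² / E
  red: (173 − 138)² / 138 = 8.8768
  pink: (238 − 276)² / 276 = 5.2319
  white: (141 − 138)² / 138 = 0.0652
χ² = 8.8768 + 5.2319 + 0.0652 = 14.1739 ≈ 14.174

14.174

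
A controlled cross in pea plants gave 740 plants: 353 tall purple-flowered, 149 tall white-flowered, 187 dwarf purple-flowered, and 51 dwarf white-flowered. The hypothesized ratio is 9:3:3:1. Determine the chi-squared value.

Under the 9:3:3:1 hypothesis (Σ ratio = 16, N = 740):
  tall purple-flowered: 740 × 9/16 = 416.25
  tall white-flowered: 740 × 3/16 = 138.75
  dwarf purple-flowered: 740 × 3/16 = 138.75
  dwarf white-flowered: 740 × 1/16 = 46.25
χ² = Σ (O − E)² / E
  tall purple-flowered: (353 − 416.25)² / 416.25 = 9.6110
  tall white-flowered: (149 − 138.75)² / 138.75 = 0.7572
  dwarf purple-flowered: (187 − 138.75)² / 138.75 = 16.7788
  dwarf white-flowered: (51 − 46.25)² / 46.25 = 0.4878
χ² = 9.6110 + 0.7572 + 16.7788 + 0.4878 = 27.6348 ≈ 27.635

27.635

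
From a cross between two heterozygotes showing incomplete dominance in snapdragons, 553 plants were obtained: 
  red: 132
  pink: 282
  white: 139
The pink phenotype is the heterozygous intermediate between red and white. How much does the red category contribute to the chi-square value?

With incomplete dominance, a heterozygote × heterozygote cross gives a 1:2:1 phenotypic ratio.
Total ratio parts = 4. Expected numbers out of 553:
  red: 553 × 1/4 = 138.25
  pink: 553 × 2/4 = 276.5
  white: 553 × 1/4 = 138.25
Contribution of red: (132 − 138.25)² / 138.25 = 0.2825

0.283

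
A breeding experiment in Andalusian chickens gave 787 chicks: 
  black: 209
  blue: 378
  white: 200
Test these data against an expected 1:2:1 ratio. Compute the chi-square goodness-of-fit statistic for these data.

1.427

Under the 1:2:1 hypothesis (Σ ratio = 4, N = 787):
  black: 787 × 1/4 = 196.75
  blue: 787 × 2/4 = 393.5
  white: 787 × 1/4 = 196.75
χ² = Σ (O − E)² / E
  black: (209 − 196.75)² / 196.75 = 0.7627
  blue: (378 − 393.5)² / 393.5 = 0.6105
  white: (200 − 196.75)² / 196.75 = 0.0537
χ² = 0.7627 + 0.6105 + 0.0537 = 1.4269 ≈ 1.427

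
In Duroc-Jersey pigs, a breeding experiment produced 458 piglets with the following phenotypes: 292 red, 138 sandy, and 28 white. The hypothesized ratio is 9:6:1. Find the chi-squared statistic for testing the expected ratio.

Expected counts for N = 458 under a 9:6:1 ratio (total parts = 16):
  red: 458 × 9/16 = 257.625
  sandy: 458 × 6/16 = 171.75
  white: 458 × 1/16 = 28.625
χ² = Σ (O − E)² / E
  red: (292 − 257.625)² / 257.625 = 4.5867
  sandy: (138 − 171.75)² / 171.75 = 6.6321
  white: (28 − 28.625)² / 28.625 = 0.0136
χ² = 4.5867 + 6.6321 + 0.0136 = 11.2324 ≈ 11.232

11.232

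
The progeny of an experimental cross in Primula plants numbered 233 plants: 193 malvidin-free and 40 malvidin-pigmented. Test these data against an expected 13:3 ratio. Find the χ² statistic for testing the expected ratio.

0.383

Total ratio parts = 16. Expected numbers out of 233:
  malvidin-free: 233 × 13/16 = 189.3125
  malvidin-pigmented: 233 × 3/16 = 43.6875
χ² = Σ (O − E)² / E
  malvidin-free: (193 − 189.3125)² / 189.3125 = 0.0718
  malvidin-pigmented: (40 − 43.6875)² / 43.6875 = 0.3112
χ² = 0.0718 + 0.3112 = 0.383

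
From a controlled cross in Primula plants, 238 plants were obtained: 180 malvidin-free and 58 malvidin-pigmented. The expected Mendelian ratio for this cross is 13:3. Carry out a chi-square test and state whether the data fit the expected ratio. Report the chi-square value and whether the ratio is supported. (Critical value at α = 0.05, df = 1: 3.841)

Total ratio parts = 16. Expected numbers out of 238:
  malvidin-free: 238 × 13/16 = 193.375
  malvidin-pigmented: 238 × 3/16 = 44.625
χ² = Σ (O − E)² / E
  malvidin-free: (180 − 193.375)² / 193.375 = 0.9251
  malvidin-pigmented: (58 − 44.625)² / 44.625 = 4.0088
χ² = 0.9251 + 4.0088 = 4.9339 ≈ 4.934
Degrees of freedom = 2 − 1 = 1; critical value at α = 0.05 is 3.841.
Since 4.934 > 3.841, we reject the null hypothesis — the data do not fit the 13:3 ratio.

4.934; not consistent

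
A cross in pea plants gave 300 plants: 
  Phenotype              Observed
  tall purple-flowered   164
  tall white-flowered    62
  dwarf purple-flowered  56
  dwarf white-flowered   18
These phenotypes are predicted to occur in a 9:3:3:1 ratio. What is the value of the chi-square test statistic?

0.753

The 9:3:3:1 ratio has 16 parts, so with N = 300 the expected counts are:
  tall purple-flowered: 300 × 9/16 = 168.75
  tall white-flowered: 300 × 3/16 = 56.25
  dwarf purple-flowered: 300 × 3/16 = 56.25
  dwarf white-flowered: 300 × 1/16 = 18.75
χ² = Σ (O − E)² / E
  tall purple-flowered: (164 − 168.75)² / 168.75 = 0.1337
  tall white-flowered: (62 − 56.25)² / 56.25 = 0.5878
  dwarf purple-flowered: (56 − 56.25)² / 56.25 = 0.0011
  dwarf white-flowered: (18 − 18.75)² / 18.75 = 0.0300
χ² = 0.1337 + 0.5878 + 0.0011 + 0.0300 = 0.7526 ≈ 0.753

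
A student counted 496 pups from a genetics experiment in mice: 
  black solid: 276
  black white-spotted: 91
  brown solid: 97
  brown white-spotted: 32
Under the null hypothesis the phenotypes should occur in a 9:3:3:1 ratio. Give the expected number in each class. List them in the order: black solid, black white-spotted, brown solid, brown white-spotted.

The 9:3:3:1 ratio has 16 parts, so with N = 496 the expected counts are:
  black solid: 496 × 9/16 = 279
  black white-spotted: 496 × 3/16 = 93
  brown solid: 496 × 3/16 = 93
  brown white-spotted: 496 × 1/16 = 31

279, 93, 93, 31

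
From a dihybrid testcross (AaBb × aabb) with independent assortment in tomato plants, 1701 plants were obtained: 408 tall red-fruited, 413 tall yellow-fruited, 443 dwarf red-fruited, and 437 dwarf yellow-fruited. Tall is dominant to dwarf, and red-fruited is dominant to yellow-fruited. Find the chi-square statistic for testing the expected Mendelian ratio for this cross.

2.118

A dihybrid testcross with independent assortment gives a 1:1:1:1 ratio.
Under the 1:1:1:1 hypothesis (Σ ratio = 4, N = 1701):
  tall red-fruited: 1701 × 1/4 = 425.25
  tall yellow-fruited: 1701 × 1/4 = 425.25
  dwarf red-fruited: 1701 × 1/4 = 425.25
  dwarf yellow-fruited: 1701 × 1/4 = 425.25
χ² = Σ (O − E)² / E
  tall red-fruited: (408 − 425.25)² / 425.25 = 0.6997
  tall yellow-fruited: (413 − 425.25)² / 425.25 = 0.3529
  dwarf red-fruited: (443 − 425.25)² / 425.25 = 0.7409
  dwarf yellow-fruited: (437 − 425.25)² / 425.25 = 0.3247
χ² = 0.6997 + 0.3529 + 0.7409 + 0.3247 = 2.1182 ≈ 2.118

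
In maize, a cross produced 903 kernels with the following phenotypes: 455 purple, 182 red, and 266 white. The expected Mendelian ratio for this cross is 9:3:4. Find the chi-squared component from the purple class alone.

5.517

The 9:3:4 ratio has 16 parts, so with N = 903 the expected counts are:
  purple: 903 × 9/16 = 507.9375
  red: 903 × 3/16 = 169.3125
  white: 903 × 4/16 = 225.75
Contribution of purple: (455 − 507.9375)² / 507.9375 = 5.5172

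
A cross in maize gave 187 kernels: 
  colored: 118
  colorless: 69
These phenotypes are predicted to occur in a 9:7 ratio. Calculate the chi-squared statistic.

Total ratio parts = 16. Expected numbers out of 187:
  colored: 187 × 9/16 = 105.1875
  colorless: 187 × 7/16 = 81.8125
χ² = Σ (O − E)² / E
  colored: (118 − 105.1875)² / 105.1875 = 1.5606
  colorless: (69 − 81.8125)² / 81.8125 = 2.0065
χ² = 1.5606 + 2.0065 = 3.5671 ≈ 3.567

3.567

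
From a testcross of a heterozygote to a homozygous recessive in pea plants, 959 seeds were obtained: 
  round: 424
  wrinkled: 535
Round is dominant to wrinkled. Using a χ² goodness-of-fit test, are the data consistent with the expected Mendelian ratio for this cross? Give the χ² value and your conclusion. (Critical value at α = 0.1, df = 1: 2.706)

A testcross of a heterozygote (Aa × aa) gives a 1:1 phenotypic ratio.
Under the 1:1 hypothesis (Σ ratio = 2, N = 959):
  round: 959 × 1/2 = 479.5
  wrinkled: 959 × 1/2 = 479.5
χ² = Σ (O − E)² / E
  round: (424 − 479.5)² / 479.5 = 6.4239
  wrinkled: (535 − 479.5)² / 479.5 = 6.4239
χ² = 6.4239 + 6.4239 = 12.8478 ≈ 12.848
Degrees of freedom = 2 − 1 = 1; critical value at α = 0.1 is 2.706.
Since 12.848 > 2.706, we reject the null hypothesis — the data do not fit the 1:1 ratio.

12.848; not consistent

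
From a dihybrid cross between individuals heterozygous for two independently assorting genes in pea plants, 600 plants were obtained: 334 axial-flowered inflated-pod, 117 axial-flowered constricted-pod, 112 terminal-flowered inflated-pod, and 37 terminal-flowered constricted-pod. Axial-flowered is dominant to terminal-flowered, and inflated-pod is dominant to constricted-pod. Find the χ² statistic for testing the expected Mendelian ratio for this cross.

0.225

A dihybrid F₂ with independent assortment and complete dominance at both loci gives a 9:3:3:1 phenotypic ratio.
Total ratio parts = 16. Expected numbers out of 600:
  axial-flowered inflated-pod: 600 × 9/16 = 337.5
  axial-flowered constricted-pod: 600 × 3/16 = 112.5
  terminal-flowered inflated-pod: 600 × 3/16 = 112.5
  terminal-flowered constricted-pod: 600 × 1/16 = 37.5
χ² = Σ (O − E)² / E
  axial-flowered inflated-pod: (334 − 337.5)² / 337.5 = 0.0363
  axial-flowered constricted-pod: (117 − 112.5)² / 112.5 = 0.1800
  terminal-flowered inflated-pod: (112 − 112.5)² / 112.5 = 0.0022
  terminal-flowered constricted-pod: (37 − 37.5)² / 37.5 = 0.0067
χ² = 0.0363 + 0.1800 + 0.0022 + 0.0067 = 0.2252 ≈ 0.225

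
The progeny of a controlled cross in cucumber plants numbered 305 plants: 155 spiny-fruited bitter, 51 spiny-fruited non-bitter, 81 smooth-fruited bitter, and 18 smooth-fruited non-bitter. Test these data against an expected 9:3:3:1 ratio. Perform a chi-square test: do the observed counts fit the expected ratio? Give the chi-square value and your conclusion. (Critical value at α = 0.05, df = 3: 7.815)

Total ratio parts = 16. Expected numbers out of 305:
  spiny-fruited bitter: 305 × 9/16 = 171.5625
  spiny-fruited non-bitter: 305 × 3/16 = 57.1875
  smooth-fruited bitter: 305 × 3/16 = 57.1875
  smooth-fruited non-bitter: 305 × 1/16 = 19.0625
χ² = Σ (O − E)² / E
  spiny-fruited bitter: (155 − 171.5625)² / 171.5625 = 1.5989
  spiny-fruited non-bitter: (51 − 57.1875)² / 57.1875 = 0.6695
  smooth-fruited bitter: (81 − 57.1875)² / 57.1875 = 9.9154
  smooth-fruited non-bitter: (18 − 19.0625)² / 19.0625 = 0.0592
χ² = 1.5989 + 0.6695 + 9.9154 + 0.0592 = 12.243
Degrees of freedom = 4 − 1 = 3; critical value at α = 0.05 is 7.815.
Since 12.243 > 7.815, we reject the null hypothesis — the data do not fit the 9:3:3:1 ratio.

12.243; not consistent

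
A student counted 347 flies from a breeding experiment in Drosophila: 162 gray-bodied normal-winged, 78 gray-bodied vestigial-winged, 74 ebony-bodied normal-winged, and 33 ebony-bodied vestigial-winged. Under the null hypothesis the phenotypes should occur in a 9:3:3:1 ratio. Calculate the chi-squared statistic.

Expected counts for N = 347 under a 9:3:3:1 ratio (total parts = 16):
  gray-bodied normal-winged: 347 × 9/16 = 195.1875
  gray-bodied vestigial-winged: 347 × 3/16 = 65.0625
  ebony-bodied normal-winged: 347 × 3/16 = 65.0625
  ebony-bodied vestigial-winged: 347 × 1/16 = 21.6875
χ² = Σ (O − E)² / E
  gray-bodied normal-winged: (162 − 195.1875)² / 195.1875 = 5.6428
  gray-bodied vestigial-winged: (78 − 65.0625)² / 65.0625 = 2.5726
  ebony-bodied normal-winged: (74 − 65.0625)² / 65.0625 = 1.2277
  ebony-bodied vestigial-winged: (33 − 21.6875)² / 21.6875 = 5.9008
χ² = 5.6428 + 2.5726 + 1.2277 + 5.9008 = 15.3439 ≈ 15.344

15.344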